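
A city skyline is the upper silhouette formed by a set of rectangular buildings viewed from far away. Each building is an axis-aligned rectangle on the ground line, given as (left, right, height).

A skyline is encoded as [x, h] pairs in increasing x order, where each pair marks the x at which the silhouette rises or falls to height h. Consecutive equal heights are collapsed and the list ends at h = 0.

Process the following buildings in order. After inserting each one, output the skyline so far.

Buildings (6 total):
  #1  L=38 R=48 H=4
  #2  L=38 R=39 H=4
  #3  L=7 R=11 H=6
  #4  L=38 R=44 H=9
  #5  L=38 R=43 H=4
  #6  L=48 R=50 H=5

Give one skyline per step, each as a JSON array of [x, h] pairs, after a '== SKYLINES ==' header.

== SKYLINES ==
[[38,4],[48,0]]
[[38,4],[48,0]]
[[7,6],[11,0],[38,4],[48,0]]
[[7,6],[11,0],[38,9],[44,4],[48,0]]
[[7,6],[11,0],[38,9],[44,4],[48,0]]
[[7,6],[11,0],[38,9],[44,4],[48,5],[50,0]]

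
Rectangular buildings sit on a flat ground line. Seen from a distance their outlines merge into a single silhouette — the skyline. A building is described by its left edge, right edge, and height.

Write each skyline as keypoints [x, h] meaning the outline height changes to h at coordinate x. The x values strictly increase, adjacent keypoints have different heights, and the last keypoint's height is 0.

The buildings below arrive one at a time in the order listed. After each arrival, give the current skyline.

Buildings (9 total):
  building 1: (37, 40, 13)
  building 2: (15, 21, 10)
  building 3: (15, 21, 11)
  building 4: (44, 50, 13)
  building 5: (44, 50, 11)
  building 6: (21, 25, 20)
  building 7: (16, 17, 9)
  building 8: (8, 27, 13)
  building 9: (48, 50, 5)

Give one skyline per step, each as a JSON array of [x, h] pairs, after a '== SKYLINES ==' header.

== SKYLINES ==
[[37,13],[40,0]]
[[15,10],[21,0],[37,13],[40,0]]
[[15,11],[21,0],[37,13],[40,0]]
[[15,11],[21,0],[37,13],[40,0],[44,13],[50,0]]
[[15,11],[21,0],[37,13],[40,0],[44,13],[50,0]]
[[15,11],[21,20],[25,0],[37,13],[40,0],[44,13],[50,0]]
[[15,11],[21,20],[25,0],[37,13],[40,0],[44,13],[50,0]]
[[8,13],[21,20],[25,13],[27,0],[37,13],[40,0],[44,13],[50,0]]
[[8,13],[21,20],[25,13],[27,0],[37,13],[40,0],[44,13],[50,0]]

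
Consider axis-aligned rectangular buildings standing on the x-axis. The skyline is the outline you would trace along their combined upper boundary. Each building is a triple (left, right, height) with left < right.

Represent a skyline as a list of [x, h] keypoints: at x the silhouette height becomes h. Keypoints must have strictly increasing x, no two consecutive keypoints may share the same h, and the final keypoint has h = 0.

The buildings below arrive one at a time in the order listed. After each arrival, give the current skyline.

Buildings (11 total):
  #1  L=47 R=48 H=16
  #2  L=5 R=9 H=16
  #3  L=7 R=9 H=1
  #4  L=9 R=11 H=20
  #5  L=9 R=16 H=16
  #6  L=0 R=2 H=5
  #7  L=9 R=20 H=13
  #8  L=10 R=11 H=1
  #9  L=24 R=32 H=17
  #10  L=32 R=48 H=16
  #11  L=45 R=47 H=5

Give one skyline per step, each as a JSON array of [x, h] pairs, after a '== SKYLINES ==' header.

== SKYLINES ==
[[47,16],[48,0]]
[[5,16],[9,0],[47,16],[48,0]]
[[5,16],[9,0],[47,16],[48,0]]
[[5,16],[9,20],[11,0],[47,16],[48,0]]
[[5,16],[9,20],[11,16],[16,0],[47,16],[48,0]]
[[0,5],[2,0],[5,16],[9,20],[11,16],[16,0],[47,16],[48,0]]
[[0,5],[2,0],[5,16],[9,20],[11,16],[16,13],[20,0],[47,16],[48,0]]
[[0,5],[2,0],[5,16],[9,20],[11,16],[16,13],[20,0],[47,16],[48,0]]
[[0,5],[2,0],[5,16],[9,20],[11,16],[16,13],[20,0],[24,17],[32,0],[47,16],[48,0]]
[[0,5],[2,0],[5,16],[9,20],[11,16],[16,13],[20,0],[24,17],[32,16],[48,0]]
[[0,5],[2,0],[5,16],[9,20],[11,16],[16,13],[20,0],[24,17],[32,16],[48,0]]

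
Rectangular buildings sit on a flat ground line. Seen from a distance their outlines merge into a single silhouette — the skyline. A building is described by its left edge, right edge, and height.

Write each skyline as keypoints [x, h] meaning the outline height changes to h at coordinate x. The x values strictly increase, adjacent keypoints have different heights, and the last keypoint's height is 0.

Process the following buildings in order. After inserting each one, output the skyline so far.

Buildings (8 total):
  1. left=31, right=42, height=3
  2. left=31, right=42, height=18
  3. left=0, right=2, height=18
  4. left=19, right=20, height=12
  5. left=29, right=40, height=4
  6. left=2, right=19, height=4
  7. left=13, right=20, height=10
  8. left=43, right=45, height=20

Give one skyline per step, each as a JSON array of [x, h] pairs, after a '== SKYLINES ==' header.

== SKYLINES ==
[[31,3],[42,0]]
[[31,18],[42,0]]
[[0,18],[2,0],[31,18],[42,0]]
[[0,18],[2,0],[19,12],[20,0],[31,18],[42,0]]
[[0,18],[2,0],[19,12],[20,0],[29,4],[31,18],[42,0]]
[[0,18],[2,4],[19,12],[20,0],[29,4],[31,18],[42,0]]
[[0,18],[2,4],[13,10],[19,12],[20,0],[29,4],[31,18],[42,0]]
[[0,18],[2,4],[13,10],[19,12],[20,0],[29,4],[31,18],[42,0],[43,20],[45,0]]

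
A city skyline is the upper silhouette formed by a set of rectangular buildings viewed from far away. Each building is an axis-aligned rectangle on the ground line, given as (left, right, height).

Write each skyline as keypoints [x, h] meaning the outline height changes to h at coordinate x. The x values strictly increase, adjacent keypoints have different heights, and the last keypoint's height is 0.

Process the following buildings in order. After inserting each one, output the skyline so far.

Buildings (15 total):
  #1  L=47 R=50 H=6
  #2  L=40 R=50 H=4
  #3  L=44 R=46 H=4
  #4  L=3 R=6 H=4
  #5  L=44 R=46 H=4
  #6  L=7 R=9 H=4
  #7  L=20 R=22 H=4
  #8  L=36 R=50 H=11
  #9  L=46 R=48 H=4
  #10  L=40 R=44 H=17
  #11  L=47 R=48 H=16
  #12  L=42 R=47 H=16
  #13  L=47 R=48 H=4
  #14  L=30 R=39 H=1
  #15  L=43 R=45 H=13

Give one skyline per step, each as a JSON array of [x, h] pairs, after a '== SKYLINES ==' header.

== SKYLINES ==
[[47,6],[50,0]]
[[40,4],[47,6],[50,0]]
[[40,4],[47,6],[50,0]]
[[3,4],[6,0],[40,4],[47,6],[50,0]]
[[3,4],[6,0],[40,4],[47,6],[50,0]]
[[3,4],[6,0],[7,4],[9,0],[40,4],[47,6],[50,0]]
[[3,4],[6,0],[7,4],[9,0],[20,4],[22,0],[40,4],[47,6],[50,0]]
[[3,4],[6,0],[7,4],[9,0],[20,4],[22,0],[36,11],[50,0]]
[[3,4],[6,0],[7,4],[9,0],[20,4],[22,0],[36,11],[50,0]]
[[3,4],[6,0],[7,4],[9,0],[20,4],[22,0],[36,11],[40,17],[44,11],[50,0]]
[[3,4],[6,0],[7,4],[9,0],[20,4],[22,0],[36,11],[40,17],[44,11],[47,16],[48,11],[50,0]]
[[3,4],[6,0],[7,4],[9,0],[20,4],[22,0],[36,11],[40,17],[44,16],[48,11],[50,0]]
[[3,4],[6,0],[7,4],[9,0],[20,4],[22,0],[36,11],[40,17],[44,16],[48,11],[50,0]]
[[3,4],[6,0],[7,4],[9,0],[20,4],[22,0],[30,1],[36,11],[40,17],[44,16],[48,11],[50,0]]
[[3,4],[6,0],[7,4],[9,0],[20,4],[22,0],[30,1],[36,11],[40,17],[44,16],[48,11],[50,0]]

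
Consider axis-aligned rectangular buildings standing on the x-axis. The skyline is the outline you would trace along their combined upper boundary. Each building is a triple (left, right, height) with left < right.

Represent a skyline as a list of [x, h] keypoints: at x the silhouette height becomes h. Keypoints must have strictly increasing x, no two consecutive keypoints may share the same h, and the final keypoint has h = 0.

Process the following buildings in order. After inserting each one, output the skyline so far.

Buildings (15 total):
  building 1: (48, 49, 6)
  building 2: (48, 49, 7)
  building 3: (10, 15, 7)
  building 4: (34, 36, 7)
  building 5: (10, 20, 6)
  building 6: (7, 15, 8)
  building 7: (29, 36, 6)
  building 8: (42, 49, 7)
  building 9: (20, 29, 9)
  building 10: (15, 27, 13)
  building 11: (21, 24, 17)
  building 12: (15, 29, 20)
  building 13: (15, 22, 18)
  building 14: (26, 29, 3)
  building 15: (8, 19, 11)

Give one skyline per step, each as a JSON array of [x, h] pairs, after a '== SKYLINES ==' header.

== SKYLINES ==
[[48,6],[49,0]]
[[48,7],[49,0]]
[[10,7],[15,0],[48,7],[49,0]]
[[10,7],[15,0],[34,7],[36,0],[48,7],[49,0]]
[[10,7],[15,6],[20,0],[34,7],[36,0],[48,7],[49,0]]
[[7,8],[15,6],[20,0],[34,7],[36,0],[48,7],[49,0]]
[[7,8],[15,6],[20,0],[29,6],[34,7],[36,0],[48,7],[49,0]]
[[7,8],[15,6],[20,0],[29,6],[34,7],[36,0],[42,7],[49,0]]
[[7,8],[15,6],[20,9],[29,6],[34,7],[36,0],[42,7],[49,0]]
[[7,8],[15,13],[27,9],[29,6],[34,7],[36,0],[42,7],[49,0]]
[[7,8],[15,13],[21,17],[24,13],[27,9],[29,6],[34,7],[36,0],[42,7],[49,0]]
[[7,8],[15,20],[29,6],[34,7],[36,0],[42,7],[49,0]]
[[7,8],[15,20],[29,6],[34,7],[36,0],[42,7],[49,0]]
[[7,8],[15,20],[29,6],[34,7],[36,0],[42,7],[49,0]]
[[7,8],[8,11],[15,20],[29,6],[34,7],[36,0],[42,7],[49,0]]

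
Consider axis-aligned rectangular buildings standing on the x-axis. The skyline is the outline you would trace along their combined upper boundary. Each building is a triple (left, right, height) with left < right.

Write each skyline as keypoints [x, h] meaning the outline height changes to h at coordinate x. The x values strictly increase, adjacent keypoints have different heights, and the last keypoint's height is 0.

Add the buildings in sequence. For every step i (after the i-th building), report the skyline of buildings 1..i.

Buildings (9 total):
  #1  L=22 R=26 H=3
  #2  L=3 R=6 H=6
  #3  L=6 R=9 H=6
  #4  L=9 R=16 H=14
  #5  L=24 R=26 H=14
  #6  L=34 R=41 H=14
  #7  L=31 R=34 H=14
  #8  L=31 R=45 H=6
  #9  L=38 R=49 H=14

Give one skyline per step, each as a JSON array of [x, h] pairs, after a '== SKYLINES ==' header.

== SKYLINES ==
[[22,3],[26,0]]
[[3,6],[6,0],[22,3],[26,0]]
[[3,6],[9,0],[22,3],[26,0]]
[[3,6],[9,14],[16,0],[22,3],[26,0]]
[[3,6],[9,14],[16,0],[22,3],[24,14],[26,0]]
[[3,6],[9,14],[16,0],[22,3],[24,14],[26,0],[34,14],[41,0]]
[[3,6],[9,14],[16,0],[22,3],[24,14],[26,0],[31,14],[41,0]]
[[3,6],[9,14],[16,0],[22,3],[24,14],[26,0],[31,14],[41,6],[45,0]]
[[3,6],[9,14],[16,0],[22,3],[24,14],[26,0],[31,14],[49,0]]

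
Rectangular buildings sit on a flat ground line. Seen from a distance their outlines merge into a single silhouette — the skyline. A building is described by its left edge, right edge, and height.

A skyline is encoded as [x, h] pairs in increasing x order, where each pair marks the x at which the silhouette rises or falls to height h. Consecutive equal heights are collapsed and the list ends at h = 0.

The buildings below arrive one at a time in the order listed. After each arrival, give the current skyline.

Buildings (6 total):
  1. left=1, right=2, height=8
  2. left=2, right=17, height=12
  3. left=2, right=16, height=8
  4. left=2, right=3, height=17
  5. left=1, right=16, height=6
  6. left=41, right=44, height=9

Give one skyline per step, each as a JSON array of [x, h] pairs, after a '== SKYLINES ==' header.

== SKYLINES ==
[[1,8],[2,0]]
[[1,8],[2,12],[17,0]]
[[1,8],[2,12],[17,0]]
[[1,8],[2,17],[3,12],[17,0]]
[[1,8],[2,17],[3,12],[17,0]]
[[1,8],[2,17],[3,12],[17,0],[41,9],[44,0]]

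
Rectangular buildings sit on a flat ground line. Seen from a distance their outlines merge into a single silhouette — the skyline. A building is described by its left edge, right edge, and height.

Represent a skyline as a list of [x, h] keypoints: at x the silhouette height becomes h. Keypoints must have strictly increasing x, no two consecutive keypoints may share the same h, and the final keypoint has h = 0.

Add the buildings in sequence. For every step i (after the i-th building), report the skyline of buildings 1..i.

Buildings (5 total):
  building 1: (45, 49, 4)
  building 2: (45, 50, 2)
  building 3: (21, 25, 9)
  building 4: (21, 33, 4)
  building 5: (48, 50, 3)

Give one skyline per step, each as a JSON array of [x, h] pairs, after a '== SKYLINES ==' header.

== SKYLINES ==
[[45,4],[49,0]]
[[45,4],[49,2],[50,0]]
[[21,9],[25,0],[45,4],[49,2],[50,0]]
[[21,9],[25,4],[33,0],[45,4],[49,2],[50,0]]
[[21,9],[25,4],[33,0],[45,4],[49,3],[50,0]]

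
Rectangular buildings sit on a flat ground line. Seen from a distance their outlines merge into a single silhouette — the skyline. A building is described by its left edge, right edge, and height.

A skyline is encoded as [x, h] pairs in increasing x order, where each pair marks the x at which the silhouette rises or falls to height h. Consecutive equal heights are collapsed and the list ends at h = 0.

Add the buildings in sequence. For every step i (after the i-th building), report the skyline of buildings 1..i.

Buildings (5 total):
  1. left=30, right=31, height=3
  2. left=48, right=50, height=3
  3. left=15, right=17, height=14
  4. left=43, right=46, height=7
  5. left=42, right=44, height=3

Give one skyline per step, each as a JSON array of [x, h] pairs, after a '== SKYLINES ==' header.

== SKYLINES ==
[[30,3],[31,0]]
[[30,3],[31,0],[48,3],[50,0]]
[[15,14],[17,0],[30,3],[31,0],[48,3],[50,0]]
[[15,14],[17,0],[30,3],[31,0],[43,7],[46,0],[48,3],[50,0]]
[[15,14],[17,0],[30,3],[31,0],[42,3],[43,7],[46,0],[48,3],[50,0]]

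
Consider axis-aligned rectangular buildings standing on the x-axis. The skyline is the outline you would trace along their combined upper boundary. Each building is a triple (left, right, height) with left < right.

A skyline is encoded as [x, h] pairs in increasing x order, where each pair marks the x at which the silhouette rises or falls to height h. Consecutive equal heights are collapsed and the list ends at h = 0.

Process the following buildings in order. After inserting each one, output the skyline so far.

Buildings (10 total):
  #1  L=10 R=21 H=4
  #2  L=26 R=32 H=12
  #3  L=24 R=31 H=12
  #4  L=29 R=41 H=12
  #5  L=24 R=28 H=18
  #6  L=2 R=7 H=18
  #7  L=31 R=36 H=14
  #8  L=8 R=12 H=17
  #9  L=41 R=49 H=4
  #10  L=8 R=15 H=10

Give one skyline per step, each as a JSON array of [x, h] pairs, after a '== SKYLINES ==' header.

== SKYLINES ==
[[10,4],[21,0]]
[[10,4],[21,0],[26,12],[32,0]]
[[10,4],[21,0],[24,12],[32,0]]
[[10,4],[21,0],[24,12],[41,0]]
[[10,4],[21,0],[24,18],[28,12],[41,0]]
[[2,18],[7,0],[10,4],[21,0],[24,18],[28,12],[41,0]]
[[2,18],[7,0],[10,4],[21,0],[24,18],[28,12],[31,14],[36,12],[41,0]]
[[2,18],[7,0],[8,17],[12,4],[21,0],[24,18],[28,12],[31,14],[36,12],[41,0]]
[[2,18],[7,0],[8,17],[12,4],[21,0],[24,18],[28,12],[31,14],[36,12],[41,4],[49,0]]
[[2,18],[7,0],[8,17],[12,10],[15,4],[21,0],[24,18],[28,12],[31,14],[36,12],[41,4],[49,0]]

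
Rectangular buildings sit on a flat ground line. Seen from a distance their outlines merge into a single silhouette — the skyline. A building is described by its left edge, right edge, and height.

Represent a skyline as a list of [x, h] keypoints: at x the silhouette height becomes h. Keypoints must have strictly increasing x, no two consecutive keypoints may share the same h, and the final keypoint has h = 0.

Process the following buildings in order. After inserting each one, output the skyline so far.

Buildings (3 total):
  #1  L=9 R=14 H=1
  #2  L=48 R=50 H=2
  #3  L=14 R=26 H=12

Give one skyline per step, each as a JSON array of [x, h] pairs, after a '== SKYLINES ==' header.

== SKYLINES ==
[[9,1],[14,0]]
[[9,1],[14,0],[48,2],[50,0]]
[[9,1],[14,12],[26,0],[48,2],[50,0]]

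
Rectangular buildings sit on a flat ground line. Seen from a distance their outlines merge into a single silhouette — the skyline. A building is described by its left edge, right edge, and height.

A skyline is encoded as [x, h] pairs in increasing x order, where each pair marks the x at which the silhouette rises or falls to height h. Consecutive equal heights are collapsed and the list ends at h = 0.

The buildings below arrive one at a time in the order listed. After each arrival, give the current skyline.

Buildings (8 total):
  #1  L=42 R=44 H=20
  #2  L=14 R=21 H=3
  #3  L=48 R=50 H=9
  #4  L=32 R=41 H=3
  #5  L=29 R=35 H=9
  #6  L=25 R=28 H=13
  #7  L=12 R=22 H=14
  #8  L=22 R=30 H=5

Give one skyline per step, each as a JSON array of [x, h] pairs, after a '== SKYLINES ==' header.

== SKYLINES ==
[[42,20],[44,0]]
[[14,3],[21,0],[42,20],[44,0]]
[[14,3],[21,0],[42,20],[44,0],[48,9],[50,0]]
[[14,3],[21,0],[32,3],[41,0],[42,20],[44,0],[48,9],[50,0]]
[[14,3],[21,0],[29,9],[35,3],[41,0],[42,20],[44,0],[48,9],[50,0]]
[[14,3],[21,0],[25,13],[28,0],[29,9],[35,3],[41,0],[42,20],[44,0],[48,9],[50,0]]
[[12,14],[22,0],[25,13],[28,0],[29,9],[35,3],[41,0],[42,20],[44,0],[48,9],[50,0]]
[[12,14],[22,5],[25,13],[28,5],[29,9],[35,3],[41,0],[42,20],[44,0],[48,9],[50,0]]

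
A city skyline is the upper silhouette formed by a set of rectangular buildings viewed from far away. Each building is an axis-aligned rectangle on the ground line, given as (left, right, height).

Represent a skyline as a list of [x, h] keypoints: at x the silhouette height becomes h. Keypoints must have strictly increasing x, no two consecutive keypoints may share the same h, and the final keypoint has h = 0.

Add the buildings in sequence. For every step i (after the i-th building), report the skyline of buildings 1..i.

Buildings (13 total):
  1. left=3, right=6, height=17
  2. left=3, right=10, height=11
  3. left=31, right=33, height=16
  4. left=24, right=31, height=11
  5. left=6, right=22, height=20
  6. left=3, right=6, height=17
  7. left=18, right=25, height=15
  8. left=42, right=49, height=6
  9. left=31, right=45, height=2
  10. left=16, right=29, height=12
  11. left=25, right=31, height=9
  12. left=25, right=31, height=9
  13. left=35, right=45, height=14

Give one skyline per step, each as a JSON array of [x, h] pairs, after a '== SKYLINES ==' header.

== SKYLINES ==
[[3,17],[6,0]]
[[3,17],[6,11],[10,0]]
[[3,17],[6,11],[10,0],[31,16],[33,0]]
[[3,17],[6,11],[10,0],[24,11],[31,16],[33,0]]
[[3,17],[6,20],[22,0],[24,11],[31,16],[33,0]]
[[3,17],[6,20],[22,0],[24,11],[31,16],[33,0]]
[[3,17],[6,20],[22,15],[25,11],[31,16],[33,0]]
[[3,17],[6,20],[22,15],[25,11],[31,16],[33,0],[42,6],[49,0]]
[[3,17],[6,20],[22,15],[25,11],[31,16],[33,2],[42,6],[49,0]]
[[3,17],[6,20],[22,15],[25,12],[29,11],[31,16],[33,2],[42,6],[49,0]]
[[3,17],[6,20],[22,15],[25,12],[29,11],[31,16],[33,2],[42,6],[49,0]]
[[3,17],[6,20],[22,15],[25,12],[29,11],[31,16],[33,2],[42,6],[49,0]]
[[3,17],[6,20],[22,15],[25,12],[29,11],[31,16],[33,2],[35,14],[45,6],[49,0]]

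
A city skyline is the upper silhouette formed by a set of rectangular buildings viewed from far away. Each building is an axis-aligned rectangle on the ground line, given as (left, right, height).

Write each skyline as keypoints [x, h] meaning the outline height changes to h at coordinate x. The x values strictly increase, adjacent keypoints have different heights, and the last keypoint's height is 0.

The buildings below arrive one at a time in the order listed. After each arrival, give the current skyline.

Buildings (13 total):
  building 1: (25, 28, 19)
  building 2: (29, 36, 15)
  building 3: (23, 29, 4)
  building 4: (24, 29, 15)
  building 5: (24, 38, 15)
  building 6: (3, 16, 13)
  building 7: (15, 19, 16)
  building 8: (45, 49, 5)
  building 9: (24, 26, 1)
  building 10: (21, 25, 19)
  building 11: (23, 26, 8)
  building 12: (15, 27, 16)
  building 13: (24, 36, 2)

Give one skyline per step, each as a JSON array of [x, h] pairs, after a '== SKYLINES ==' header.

== SKYLINES ==
[[25,19],[28,0]]
[[25,19],[28,0],[29,15],[36,0]]
[[23,4],[25,19],[28,4],[29,15],[36,0]]
[[23,4],[24,15],[25,19],[28,15],[36,0]]
[[23,4],[24,15],[25,19],[28,15],[38,0]]
[[3,13],[16,0],[23,4],[24,15],[25,19],[28,15],[38,0]]
[[3,13],[15,16],[19,0],[23,4],[24,15],[25,19],[28,15],[38,0]]
[[3,13],[15,16],[19,0],[23,4],[24,15],[25,19],[28,15],[38,0],[45,5],[49,0]]
[[3,13],[15,16],[19,0],[23,4],[24,15],[25,19],[28,15],[38,0],[45,5],[49,0]]
[[3,13],[15,16],[19,0],[21,19],[28,15],[38,0],[45,5],[49,0]]
[[3,13],[15,16],[19,0],[21,19],[28,15],[38,0],[45,5],[49,0]]
[[3,13],[15,16],[21,19],[28,15],[38,0],[45,5],[49,0]]
[[3,13],[15,16],[21,19],[28,15],[38,0],[45,5],[49,0]]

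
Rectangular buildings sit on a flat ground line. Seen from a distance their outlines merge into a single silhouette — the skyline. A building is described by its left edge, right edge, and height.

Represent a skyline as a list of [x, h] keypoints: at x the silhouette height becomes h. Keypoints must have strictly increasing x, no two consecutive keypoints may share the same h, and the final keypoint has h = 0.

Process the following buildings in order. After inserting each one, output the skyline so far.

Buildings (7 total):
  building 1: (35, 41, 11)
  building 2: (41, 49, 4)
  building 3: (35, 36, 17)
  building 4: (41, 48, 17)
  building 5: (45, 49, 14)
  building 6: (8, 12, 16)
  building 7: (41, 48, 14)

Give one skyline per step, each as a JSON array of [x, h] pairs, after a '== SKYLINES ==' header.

== SKYLINES ==
[[35,11],[41,0]]
[[35,11],[41,4],[49,0]]
[[35,17],[36,11],[41,4],[49,0]]
[[35,17],[36,11],[41,17],[48,4],[49,0]]
[[35,17],[36,11],[41,17],[48,14],[49,0]]
[[8,16],[12,0],[35,17],[36,11],[41,17],[48,14],[49,0]]
[[8,16],[12,0],[35,17],[36,11],[41,17],[48,14],[49,0]]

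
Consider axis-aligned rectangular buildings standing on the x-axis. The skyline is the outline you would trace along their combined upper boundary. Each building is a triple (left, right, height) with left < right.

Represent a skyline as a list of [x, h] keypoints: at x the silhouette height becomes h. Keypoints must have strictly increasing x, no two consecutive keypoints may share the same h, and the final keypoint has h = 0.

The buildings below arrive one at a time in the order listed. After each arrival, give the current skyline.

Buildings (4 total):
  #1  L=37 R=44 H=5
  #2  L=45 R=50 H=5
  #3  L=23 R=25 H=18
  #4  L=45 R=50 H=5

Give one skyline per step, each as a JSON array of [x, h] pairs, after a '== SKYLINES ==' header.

== SKYLINES ==
[[37,5],[44,0]]
[[37,5],[44,0],[45,5],[50,0]]
[[23,18],[25,0],[37,5],[44,0],[45,5],[50,0]]
[[23,18],[25,0],[37,5],[44,0],[45,5],[50,0]]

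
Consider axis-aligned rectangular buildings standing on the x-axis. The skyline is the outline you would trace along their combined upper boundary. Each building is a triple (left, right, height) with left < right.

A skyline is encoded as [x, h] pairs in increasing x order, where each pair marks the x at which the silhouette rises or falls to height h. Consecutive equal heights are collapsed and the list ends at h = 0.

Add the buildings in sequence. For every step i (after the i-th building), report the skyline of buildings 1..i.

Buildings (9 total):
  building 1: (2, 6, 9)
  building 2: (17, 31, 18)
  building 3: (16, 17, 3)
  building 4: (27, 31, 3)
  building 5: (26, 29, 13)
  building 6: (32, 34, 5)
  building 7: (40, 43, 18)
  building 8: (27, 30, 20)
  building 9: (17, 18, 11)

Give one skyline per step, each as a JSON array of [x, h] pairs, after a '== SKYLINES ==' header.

== SKYLINES ==
[[2,9],[6,0]]
[[2,9],[6,0],[17,18],[31,0]]
[[2,9],[6,0],[16,3],[17,18],[31,0]]
[[2,9],[6,0],[16,3],[17,18],[31,0]]
[[2,9],[6,0],[16,3],[17,18],[31,0]]
[[2,9],[6,0],[16,3],[17,18],[31,0],[32,5],[34,0]]
[[2,9],[6,0],[16,3],[17,18],[31,0],[32,5],[34,0],[40,18],[43,0]]
[[2,9],[6,0],[16,3],[17,18],[27,20],[30,18],[31,0],[32,5],[34,0],[40,18],[43,0]]
[[2,9],[6,0],[16,3],[17,18],[27,20],[30,18],[31,0],[32,5],[34,0],[40,18],[43,0]]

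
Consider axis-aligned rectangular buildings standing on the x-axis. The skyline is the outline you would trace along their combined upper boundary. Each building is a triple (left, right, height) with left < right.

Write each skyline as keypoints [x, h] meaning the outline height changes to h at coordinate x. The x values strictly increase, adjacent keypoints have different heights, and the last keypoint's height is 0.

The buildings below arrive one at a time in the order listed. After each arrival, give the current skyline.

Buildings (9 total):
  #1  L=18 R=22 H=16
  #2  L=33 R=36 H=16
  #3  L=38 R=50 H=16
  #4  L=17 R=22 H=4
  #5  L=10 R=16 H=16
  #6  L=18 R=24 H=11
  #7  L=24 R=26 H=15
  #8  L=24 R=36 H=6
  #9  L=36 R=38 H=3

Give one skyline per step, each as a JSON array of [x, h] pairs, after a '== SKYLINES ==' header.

== SKYLINES ==
[[18,16],[22,0]]
[[18,16],[22,0],[33,16],[36,0]]
[[18,16],[22,0],[33,16],[36,0],[38,16],[50,0]]
[[17,4],[18,16],[22,0],[33,16],[36,0],[38,16],[50,0]]
[[10,16],[16,0],[17,4],[18,16],[22,0],[33,16],[36,0],[38,16],[50,0]]
[[10,16],[16,0],[17,4],[18,16],[22,11],[24,0],[33,16],[36,0],[38,16],[50,0]]
[[10,16],[16,0],[17,4],[18,16],[22,11],[24,15],[26,0],[33,16],[36,0],[38,16],[50,0]]
[[10,16],[16,0],[17,4],[18,16],[22,11],[24,15],[26,6],[33,16],[36,0],[38,16],[50,0]]
[[10,16],[16,0],[17,4],[18,16],[22,11],[24,15],[26,6],[33,16],[36,3],[38,16],[50,0]]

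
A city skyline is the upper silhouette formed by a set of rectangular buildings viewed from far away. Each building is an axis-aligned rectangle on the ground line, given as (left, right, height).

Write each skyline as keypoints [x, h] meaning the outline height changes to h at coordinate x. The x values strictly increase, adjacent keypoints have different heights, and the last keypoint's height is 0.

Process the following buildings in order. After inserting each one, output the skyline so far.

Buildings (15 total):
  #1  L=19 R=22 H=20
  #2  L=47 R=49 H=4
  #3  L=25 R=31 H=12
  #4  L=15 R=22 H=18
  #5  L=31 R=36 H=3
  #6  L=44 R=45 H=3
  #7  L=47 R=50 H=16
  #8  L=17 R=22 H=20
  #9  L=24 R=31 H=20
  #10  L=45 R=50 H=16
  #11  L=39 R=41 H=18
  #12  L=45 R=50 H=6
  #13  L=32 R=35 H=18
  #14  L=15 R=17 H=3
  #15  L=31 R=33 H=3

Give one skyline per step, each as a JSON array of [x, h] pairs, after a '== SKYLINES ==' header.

== SKYLINES ==
[[19,20],[22,0]]
[[19,20],[22,0],[47,4],[49,0]]
[[19,20],[22,0],[25,12],[31,0],[47,4],[49,0]]
[[15,18],[19,20],[22,0],[25,12],[31,0],[47,4],[49,0]]
[[15,18],[19,20],[22,0],[25,12],[31,3],[36,0],[47,4],[49,0]]
[[15,18],[19,20],[22,0],[25,12],[31,3],[36,0],[44,3],[45,0],[47,4],[49,0]]
[[15,18],[19,20],[22,0],[25,12],[31,3],[36,0],[44,3],[45,0],[47,16],[50,0]]
[[15,18],[17,20],[22,0],[25,12],[31,3],[36,0],[44,3],[45,0],[47,16],[50,0]]
[[15,18],[17,20],[22,0],[24,20],[31,3],[36,0],[44,3],[45,0],[47,16],[50,0]]
[[15,18],[17,20],[22,0],[24,20],[31,3],[36,0],[44,3],[45,16],[50,0]]
[[15,18],[17,20],[22,0],[24,20],[31,3],[36,0],[39,18],[41,0],[44,3],[45,16],[50,0]]
[[15,18],[17,20],[22,0],[24,20],[31,3],[36,0],[39,18],[41,0],[44,3],[45,16],[50,0]]
[[15,18],[17,20],[22,0],[24,20],[31,3],[32,18],[35,3],[36,0],[39,18],[41,0],[44,3],[45,16],[50,0]]
[[15,18],[17,20],[22,0],[24,20],[31,3],[32,18],[35,3],[36,0],[39,18],[41,0],[44,3],[45,16],[50,0]]
[[15,18],[17,20],[22,0],[24,20],[31,3],[32,18],[35,3],[36,0],[39,18],[41,0],[44,3],[45,16],[50,0]]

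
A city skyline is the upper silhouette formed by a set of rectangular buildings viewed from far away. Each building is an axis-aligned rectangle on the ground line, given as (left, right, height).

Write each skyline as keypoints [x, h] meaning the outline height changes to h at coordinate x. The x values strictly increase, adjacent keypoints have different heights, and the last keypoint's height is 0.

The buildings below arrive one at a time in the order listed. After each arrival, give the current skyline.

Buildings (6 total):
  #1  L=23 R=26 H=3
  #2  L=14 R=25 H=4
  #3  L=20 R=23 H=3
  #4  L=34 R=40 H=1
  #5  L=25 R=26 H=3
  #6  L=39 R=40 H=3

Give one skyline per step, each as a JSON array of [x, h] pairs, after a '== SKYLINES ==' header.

== SKYLINES ==
[[23,3],[26,0]]
[[14,4],[25,3],[26,0]]
[[14,4],[25,3],[26,0]]
[[14,4],[25,3],[26,0],[34,1],[40,0]]
[[14,4],[25,3],[26,0],[34,1],[40,0]]
[[14,4],[25,3],[26,0],[34,1],[39,3],[40,0]]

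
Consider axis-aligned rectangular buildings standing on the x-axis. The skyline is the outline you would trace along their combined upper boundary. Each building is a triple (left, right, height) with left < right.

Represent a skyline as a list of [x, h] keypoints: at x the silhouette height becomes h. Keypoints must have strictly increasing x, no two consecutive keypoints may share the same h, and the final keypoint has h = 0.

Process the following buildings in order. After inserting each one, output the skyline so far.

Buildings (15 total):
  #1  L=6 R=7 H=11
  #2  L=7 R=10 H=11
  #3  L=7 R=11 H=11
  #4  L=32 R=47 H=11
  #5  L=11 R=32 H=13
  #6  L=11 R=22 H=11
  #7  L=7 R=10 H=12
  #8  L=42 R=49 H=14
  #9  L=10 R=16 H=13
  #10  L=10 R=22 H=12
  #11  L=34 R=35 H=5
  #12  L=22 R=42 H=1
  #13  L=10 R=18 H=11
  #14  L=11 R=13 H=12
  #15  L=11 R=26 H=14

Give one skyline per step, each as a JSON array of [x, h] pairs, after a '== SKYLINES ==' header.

== SKYLINES ==
[[6,11],[7,0]]
[[6,11],[10,0]]
[[6,11],[11,0]]
[[6,11],[11,0],[32,11],[47,0]]
[[6,11],[11,13],[32,11],[47,0]]
[[6,11],[11,13],[32,11],[47,0]]
[[6,11],[7,12],[10,11],[11,13],[32,11],[47,0]]
[[6,11],[7,12],[10,11],[11,13],[32,11],[42,14],[49,0]]
[[6,11],[7,12],[10,13],[32,11],[42,14],[49,0]]
[[6,11],[7,12],[10,13],[32,11],[42,14],[49,0]]
[[6,11],[7,12],[10,13],[32,11],[42,14],[49,0]]
[[6,11],[7,12],[10,13],[32,11],[42,14],[49,0]]
[[6,11],[7,12],[10,13],[32,11],[42,14],[49,0]]
[[6,11],[7,12],[10,13],[32,11],[42,14],[49,0]]
[[6,11],[7,12],[10,13],[11,14],[26,13],[32,11],[42,14],[49,0]]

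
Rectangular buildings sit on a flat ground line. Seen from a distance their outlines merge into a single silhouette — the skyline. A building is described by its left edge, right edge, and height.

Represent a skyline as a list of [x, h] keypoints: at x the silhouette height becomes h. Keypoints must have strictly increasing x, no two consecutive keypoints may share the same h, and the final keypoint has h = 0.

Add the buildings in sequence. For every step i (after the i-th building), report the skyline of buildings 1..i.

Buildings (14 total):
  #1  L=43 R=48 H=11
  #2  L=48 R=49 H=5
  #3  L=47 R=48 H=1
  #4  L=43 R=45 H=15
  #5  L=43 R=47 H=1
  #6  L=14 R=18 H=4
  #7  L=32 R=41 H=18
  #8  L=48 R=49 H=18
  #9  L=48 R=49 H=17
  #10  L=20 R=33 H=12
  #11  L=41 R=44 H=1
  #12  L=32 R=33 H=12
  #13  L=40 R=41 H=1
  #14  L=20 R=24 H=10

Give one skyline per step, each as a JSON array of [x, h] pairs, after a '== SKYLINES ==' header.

== SKYLINES ==
[[43,11],[48,0]]
[[43,11],[48,5],[49,0]]
[[43,11],[48,5],[49,0]]
[[43,15],[45,11],[48,5],[49,0]]
[[43,15],[45,11],[48,5],[49,0]]
[[14,4],[18,0],[43,15],[45,11],[48,5],[49,0]]
[[14,4],[18,0],[32,18],[41,0],[43,15],[45,11],[48,5],[49,0]]
[[14,4],[18,0],[32,18],[41,0],[43,15],[45,11],[48,18],[49,0]]
[[14,4],[18,0],[32,18],[41,0],[43,15],[45,11],[48,18],[49,0]]
[[14,4],[18,0],[20,12],[32,18],[41,0],[43,15],[45,11],[48,18],[49,0]]
[[14,4],[18,0],[20,12],[32,18],[41,1],[43,15],[45,11],[48,18],[49,0]]
[[14,4],[18,0],[20,12],[32,18],[41,1],[43,15],[45,11],[48,18],[49,0]]
[[14,4],[18,0],[20,12],[32,18],[41,1],[43,15],[45,11],[48,18],[49,0]]
[[14,4],[18,0],[20,12],[32,18],[41,1],[43,15],[45,11],[48,18],[49,0]]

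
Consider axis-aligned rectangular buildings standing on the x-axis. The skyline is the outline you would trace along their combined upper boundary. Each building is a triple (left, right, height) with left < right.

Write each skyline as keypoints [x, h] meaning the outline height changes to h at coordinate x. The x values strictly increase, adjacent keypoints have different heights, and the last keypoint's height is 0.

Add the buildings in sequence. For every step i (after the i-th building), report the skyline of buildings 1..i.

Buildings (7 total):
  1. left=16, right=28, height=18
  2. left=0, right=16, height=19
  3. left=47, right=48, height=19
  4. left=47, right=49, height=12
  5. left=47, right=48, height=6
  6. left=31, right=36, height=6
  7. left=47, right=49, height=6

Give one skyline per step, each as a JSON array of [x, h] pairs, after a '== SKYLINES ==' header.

== SKYLINES ==
[[16,18],[28,0]]
[[0,19],[16,18],[28,0]]
[[0,19],[16,18],[28,0],[47,19],[48,0]]
[[0,19],[16,18],[28,0],[47,19],[48,12],[49,0]]
[[0,19],[16,18],[28,0],[47,19],[48,12],[49,0]]
[[0,19],[16,18],[28,0],[31,6],[36,0],[47,19],[48,12],[49,0]]
[[0,19],[16,18],[28,0],[31,6],[36,0],[47,19],[48,12],[49,0]]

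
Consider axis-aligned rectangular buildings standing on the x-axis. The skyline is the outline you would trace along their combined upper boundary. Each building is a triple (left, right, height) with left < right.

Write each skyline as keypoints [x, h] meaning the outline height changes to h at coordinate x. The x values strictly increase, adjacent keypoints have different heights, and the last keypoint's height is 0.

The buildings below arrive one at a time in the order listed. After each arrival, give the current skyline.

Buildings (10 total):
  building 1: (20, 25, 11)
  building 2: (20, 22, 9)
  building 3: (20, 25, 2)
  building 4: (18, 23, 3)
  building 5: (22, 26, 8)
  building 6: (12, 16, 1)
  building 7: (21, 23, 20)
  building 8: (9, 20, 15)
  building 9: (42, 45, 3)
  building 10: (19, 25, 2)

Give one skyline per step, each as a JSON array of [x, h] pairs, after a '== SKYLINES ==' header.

== SKYLINES ==
[[20,11],[25,0]]
[[20,11],[25,0]]
[[20,11],[25,0]]
[[18,3],[20,11],[25,0]]
[[18,3],[20,11],[25,8],[26,0]]
[[12,1],[16,0],[18,3],[20,11],[25,8],[26,0]]
[[12,1],[16,0],[18,3],[20,11],[21,20],[23,11],[25,8],[26,0]]
[[9,15],[20,11],[21,20],[23,11],[25,8],[26,0]]
[[9,15],[20,11],[21,20],[23,11],[25,8],[26,0],[42,3],[45,0]]
[[9,15],[20,11],[21,20],[23,11],[25,8],[26,0],[42,3],[45,0]]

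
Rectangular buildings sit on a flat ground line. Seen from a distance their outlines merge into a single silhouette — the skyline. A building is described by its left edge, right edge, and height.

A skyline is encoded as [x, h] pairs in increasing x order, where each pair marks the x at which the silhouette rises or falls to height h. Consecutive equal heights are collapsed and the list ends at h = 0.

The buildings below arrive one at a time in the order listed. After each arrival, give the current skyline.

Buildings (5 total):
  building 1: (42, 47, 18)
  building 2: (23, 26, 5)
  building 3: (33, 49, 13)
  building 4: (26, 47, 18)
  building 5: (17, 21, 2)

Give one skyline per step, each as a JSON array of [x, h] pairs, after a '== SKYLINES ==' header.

== SKYLINES ==
[[42,18],[47,0]]
[[23,5],[26,0],[42,18],[47,0]]
[[23,5],[26,0],[33,13],[42,18],[47,13],[49,0]]
[[23,5],[26,18],[47,13],[49,0]]
[[17,2],[21,0],[23,5],[26,18],[47,13],[49,0]]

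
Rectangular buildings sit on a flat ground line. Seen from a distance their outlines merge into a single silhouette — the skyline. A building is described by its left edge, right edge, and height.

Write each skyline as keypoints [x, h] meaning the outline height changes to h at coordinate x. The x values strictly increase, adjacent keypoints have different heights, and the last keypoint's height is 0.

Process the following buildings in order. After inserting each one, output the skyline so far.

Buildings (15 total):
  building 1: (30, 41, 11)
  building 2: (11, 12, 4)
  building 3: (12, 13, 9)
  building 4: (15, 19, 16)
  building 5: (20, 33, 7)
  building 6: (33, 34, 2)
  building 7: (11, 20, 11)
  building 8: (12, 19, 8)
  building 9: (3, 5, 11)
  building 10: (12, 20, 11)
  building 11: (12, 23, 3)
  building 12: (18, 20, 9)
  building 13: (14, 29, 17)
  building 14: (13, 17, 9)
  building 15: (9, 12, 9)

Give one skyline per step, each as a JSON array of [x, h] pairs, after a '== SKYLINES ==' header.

== SKYLINES ==
[[30,11],[41,0]]
[[11,4],[12,0],[30,11],[41,0]]
[[11,4],[12,9],[13,0],[30,11],[41,0]]
[[11,4],[12,9],[13,0],[15,16],[19,0],[30,11],[41,0]]
[[11,4],[12,9],[13,0],[15,16],[19,0],[20,7],[30,11],[41,0]]
[[11,4],[12,9],[13,0],[15,16],[19,0],[20,7],[30,11],[41,0]]
[[11,11],[15,16],[19,11],[20,7],[30,11],[41,0]]
[[11,11],[15,16],[19,11],[20,7],[30,11],[41,0]]
[[3,11],[5,0],[11,11],[15,16],[19,11],[20,7],[30,11],[41,0]]
[[3,11],[5,0],[11,11],[15,16],[19,11],[20,7],[30,11],[41,0]]
[[3,11],[5,0],[11,11],[15,16],[19,11],[20,7],[30,11],[41,0]]
[[3,11],[5,0],[11,11],[15,16],[19,11],[20,7],[30,11],[41,0]]
[[3,11],[5,0],[11,11],[14,17],[29,7],[30,11],[41,0]]
[[3,11],[5,0],[11,11],[14,17],[29,7],[30,11],[41,0]]
[[3,11],[5,0],[9,9],[11,11],[14,17],[29,7],[30,11],[41,0]]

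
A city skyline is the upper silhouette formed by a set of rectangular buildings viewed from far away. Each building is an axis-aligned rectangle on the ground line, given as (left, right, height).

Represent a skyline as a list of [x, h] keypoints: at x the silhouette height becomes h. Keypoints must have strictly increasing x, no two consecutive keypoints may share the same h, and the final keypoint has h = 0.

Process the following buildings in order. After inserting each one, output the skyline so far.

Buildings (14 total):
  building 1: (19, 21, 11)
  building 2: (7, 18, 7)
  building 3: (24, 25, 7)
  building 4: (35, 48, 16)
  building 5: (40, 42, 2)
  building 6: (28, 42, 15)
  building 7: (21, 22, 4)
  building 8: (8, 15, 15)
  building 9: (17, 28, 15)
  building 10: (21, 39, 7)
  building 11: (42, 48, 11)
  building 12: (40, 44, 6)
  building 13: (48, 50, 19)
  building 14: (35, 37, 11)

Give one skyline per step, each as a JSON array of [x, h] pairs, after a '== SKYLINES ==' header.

== SKYLINES ==
[[19,11],[21,0]]
[[7,7],[18,0],[19,11],[21,0]]
[[7,7],[18,0],[19,11],[21,0],[24,7],[25,0]]
[[7,7],[18,0],[19,11],[21,0],[24,7],[25,0],[35,16],[48,0]]
[[7,7],[18,0],[19,11],[21,0],[24,7],[25,0],[35,16],[48,0]]
[[7,7],[18,0],[19,11],[21,0],[24,7],[25,0],[28,15],[35,16],[48,0]]
[[7,7],[18,0],[19,11],[21,4],[22,0],[24,7],[25,0],[28,15],[35,16],[48,0]]
[[7,7],[8,15],[15,7],[18,0],[19,11],[21,4],[22,0],[24,7],[25,0],[28,15],[35,16],[48,0]]
[[7,7],[8,15],[15,7],[17,15],[35,16],[48,0]]
[[7,7],[8,15],[15,7],[17,15],[35,16],[48,0]]
[[7,7],[8,15],[15,7],[17,15],[35,16],[48,0]]
[[7,7],[8,15],[15,7],[17,15],[35,16],[48,0]]
[[7,7],[8,15],[15,7],[17,15],[35,16],[48,19],[50,0]]
[[7,7],[8,15],[15,7],[17,15],[35,16],[48,19],[50,0]]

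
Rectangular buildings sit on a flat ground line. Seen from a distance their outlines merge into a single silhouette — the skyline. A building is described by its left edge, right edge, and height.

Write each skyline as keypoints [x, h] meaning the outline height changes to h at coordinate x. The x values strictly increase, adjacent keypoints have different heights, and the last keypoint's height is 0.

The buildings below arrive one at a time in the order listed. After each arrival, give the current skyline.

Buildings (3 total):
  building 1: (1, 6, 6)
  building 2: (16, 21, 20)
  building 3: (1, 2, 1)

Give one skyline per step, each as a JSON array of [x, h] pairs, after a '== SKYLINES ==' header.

== SKYLINES ==
[[1,6],[6,0]]
[[1,6],[6,0],[16,20],[21,0]]
[[1,6],[6,0],[16,20],[21,0]]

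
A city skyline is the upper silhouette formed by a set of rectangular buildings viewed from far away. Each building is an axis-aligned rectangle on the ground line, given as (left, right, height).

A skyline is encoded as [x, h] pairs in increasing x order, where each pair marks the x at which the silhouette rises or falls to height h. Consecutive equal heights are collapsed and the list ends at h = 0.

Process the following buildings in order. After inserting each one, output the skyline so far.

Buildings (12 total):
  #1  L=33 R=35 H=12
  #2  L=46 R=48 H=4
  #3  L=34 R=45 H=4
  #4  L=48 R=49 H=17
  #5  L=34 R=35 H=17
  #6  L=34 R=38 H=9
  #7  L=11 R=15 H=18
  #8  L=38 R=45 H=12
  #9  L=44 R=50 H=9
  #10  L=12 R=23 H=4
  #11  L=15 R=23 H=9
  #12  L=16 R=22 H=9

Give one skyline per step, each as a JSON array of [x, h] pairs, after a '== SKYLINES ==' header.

== SKYLINES ==
[[33,12],[35,0]]
[[33,12],[35,0],[46,4],[48,0]]
[[33,12],[35,4],[45,0],[46,4],[48,0]]
[[33,12],[35,4],[45,0],[46,4],[48,17],[49,0]]
[[33,12],[34,17],[35,4],[45,0],[46,4],[48,17],[49,0]]
[[33,12],[34,17],[35,9],[38,4],[45,0],[46,4],[48,17],[49,0]]
[[11,18],[15,0],[33,12],[34,17],[35,9],[38,4],[45,0],[46,4],[48,17],[49,0]]
[[11,18],[15,0],[33,12],[34,17],[35,9],[38,12],[45,0],[46,4],[48,17],[49,0]]
[[11,18],[15,0],[33,12],[34,17],[35,9],[38,12],[45,9],[48,17],[49,9],[50,0]]
[[11,18],[15,4],[23,0],[33,12],[34,17],[35,9],[38,12],[45,9],[48,17],[49,9],[50,0]]
[[11,18],[15,9],[23,0],[33,12],[34,17],[35,9],[38,12],[45,9],[48,17],[49,9],[50,0]]
[[11,18],[15,9],[23,0],[33,12],[34,17],[35,9],[38,12],[45,9],[48,17],[49,9],[50,0]]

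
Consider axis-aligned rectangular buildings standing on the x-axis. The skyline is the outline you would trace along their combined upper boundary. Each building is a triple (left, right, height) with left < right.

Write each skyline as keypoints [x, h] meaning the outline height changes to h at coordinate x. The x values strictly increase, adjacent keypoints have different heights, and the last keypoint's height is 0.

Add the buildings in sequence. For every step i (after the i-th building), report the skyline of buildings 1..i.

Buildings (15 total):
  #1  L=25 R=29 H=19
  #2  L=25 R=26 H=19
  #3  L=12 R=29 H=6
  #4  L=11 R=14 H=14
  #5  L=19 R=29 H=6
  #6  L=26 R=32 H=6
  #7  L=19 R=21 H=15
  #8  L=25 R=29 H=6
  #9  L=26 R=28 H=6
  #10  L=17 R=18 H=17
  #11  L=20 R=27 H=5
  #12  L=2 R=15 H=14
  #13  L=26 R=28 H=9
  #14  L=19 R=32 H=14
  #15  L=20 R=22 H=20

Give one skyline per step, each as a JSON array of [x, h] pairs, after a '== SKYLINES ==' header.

== SKYLINES ==
[[25,19],[29,0]]
[[25,19],[29,0]]
[[12,6],[25,19],[29,0]]
[[11,14],[14,6],[25,19],[29,0]]
[[11,14],[14,6],[25,19],[29,0]]
[[11,14],[14,6],[25,19],[29,6],[32,0]]
[[11,14],[14,6],[19,15],[21,6],[25,19],[29,6],[32,0]]
[[11,14],[14,6],[19,15],[21,6],[25,19],[29,6],[32,0]]
[[11,14],[14,6],[19,15],[21,6],[25,19],[29,6],[32,0]]
[[11,14],[14,6],[17,17],[18,6],[19,15],[21,6],[25,19],[29,6],[32,0]]
[[11,14],[14,6],[17,17],[18,6],[19,15],[21,6],[25,19],[29,6],[32,0]]
[[2,14],[15,6],[17,17],[18,6],[19,15],[21,6],[25,19],[29,6],[32,0]]
[[2,14],[15,6],[17,17],[18,6],[19,15],[21,6],[25,19],[29,6],[32,0]]
[[2,14],[15,6],[17,17],[18,6],[19,15],[21,14],[25,19],[29,14],[32,0]]
[[2,14],[15,6],[17,17],[18,6],[19,15],[20,20],[22,14],[25,19],[29,14],[32,0]]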